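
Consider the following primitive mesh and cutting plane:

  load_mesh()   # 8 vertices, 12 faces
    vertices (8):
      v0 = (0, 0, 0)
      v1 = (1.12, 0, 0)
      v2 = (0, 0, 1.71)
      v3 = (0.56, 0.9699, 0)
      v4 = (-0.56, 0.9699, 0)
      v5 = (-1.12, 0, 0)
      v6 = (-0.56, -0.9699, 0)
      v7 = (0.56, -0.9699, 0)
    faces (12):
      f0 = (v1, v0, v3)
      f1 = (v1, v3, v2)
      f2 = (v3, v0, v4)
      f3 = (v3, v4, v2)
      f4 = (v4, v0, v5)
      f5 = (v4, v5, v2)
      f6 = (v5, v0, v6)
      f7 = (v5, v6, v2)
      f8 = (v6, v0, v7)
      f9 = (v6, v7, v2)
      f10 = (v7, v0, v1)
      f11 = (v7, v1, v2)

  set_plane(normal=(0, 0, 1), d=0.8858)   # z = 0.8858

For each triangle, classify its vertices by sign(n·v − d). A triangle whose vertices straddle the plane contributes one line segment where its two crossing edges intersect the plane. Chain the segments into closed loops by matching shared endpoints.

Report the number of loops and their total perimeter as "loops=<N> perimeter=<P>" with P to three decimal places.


Straddling triangles (6 of 12):
  (v1,v3,v2) [--+] → (0.269913, 0.46748, 0.8858)–(0.539827, 0, 0.8858)  len=0.5398
  (v3,v4,v2) [--+] → (-0.269913, 0.46748, 0.8858)–(0.269913, 0.46748, 0.8858)  len=0.5398
  (v4,v5,v2) [--+] → (-0.539827, 0, 0.8858)–(-0.269913, 0.46748, 0.8858)  len=0.5398
  (v5,v6,v2) [--+] → (-0.269913, -0.46748, 0.8858)–(-0.539827, 0, 0.8858)  len=0.5398
  (v6,v7,v2) [--+] → (0.269913, -0.46748, 0.8858)–(-0.269913, -0.46748, 0.8858)  len=0.5398
  (v7,v1,v2) [--+] → (0.539827, 0, 0.8858)–(0.269913, -0.46748, 0.8858)  len=0.5398

Chained into 1 loop(s):
  loop 1: 6 segments, perimeter = 3.2389
Total perimeter = 3.239

loops=1 perimeter=3.239


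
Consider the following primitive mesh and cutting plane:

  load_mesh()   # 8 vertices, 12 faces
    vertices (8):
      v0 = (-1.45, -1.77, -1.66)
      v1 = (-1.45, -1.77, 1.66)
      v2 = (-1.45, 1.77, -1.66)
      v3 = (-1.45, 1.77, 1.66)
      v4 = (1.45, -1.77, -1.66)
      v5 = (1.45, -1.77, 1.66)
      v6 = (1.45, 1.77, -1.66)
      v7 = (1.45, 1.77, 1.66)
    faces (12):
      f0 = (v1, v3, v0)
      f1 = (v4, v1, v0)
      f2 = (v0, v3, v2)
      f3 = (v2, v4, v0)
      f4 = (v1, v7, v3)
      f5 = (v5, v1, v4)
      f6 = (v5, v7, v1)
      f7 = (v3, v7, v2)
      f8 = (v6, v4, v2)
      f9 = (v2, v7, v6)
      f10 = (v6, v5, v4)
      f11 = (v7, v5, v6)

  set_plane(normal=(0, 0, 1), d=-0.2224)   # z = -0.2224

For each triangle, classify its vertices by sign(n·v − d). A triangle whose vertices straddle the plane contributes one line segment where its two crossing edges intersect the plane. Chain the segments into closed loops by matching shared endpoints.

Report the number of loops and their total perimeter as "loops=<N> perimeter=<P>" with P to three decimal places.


loops=1 perimeter=12.880

Straddling triangles (8 of 12):
  (v1,v3,v0) [++-] → (-1.45, -0.237137, -0.2224)–(-1.45, -1.77, -0.2224)  len=1.5329
  (v4,v1,v0) [-+-] → (0.194265, -1.77, -0.2224)–(-1.45, -1.77, -0.2224)  len=1.6443
  (v0,v3,v2) [-+-] → (-1.45, -0.237137, -0.2224)–(-1.45, 1.77, -0.2224)  len=2.0071
  (v5,v1,v4) [++-] → (0.194265, -1.77, -0.2224)–(1.45, -1.77, -0.2224)  len=1.2557
  (v3,v7,v2) [++-] → (-0.194265, 1.77, -0.2224)–(-1.45, 1.77, -0.2224)  len=1.2557
  (v2,v7,v6) [-+-] → (-0.194265, 1.77, -0.2224)–(1.45, 1.77, -0.2224)  len=1.6443
  (v6,v5,v4) [-+-] → (1.45, 0.237137, -0.2224)–(1.45, -1.77, -0.2224)  len=2.0071
  (v7,v5,v6) [++-] → (1.45, 0.237137, -0.2224)–(1.45, 1.77, -0.2224)  len=1.5329

Chained into 1 loop(s):
  loop 1: 8 segments, perimeter = 12.8800
Total perimeter = 12.880


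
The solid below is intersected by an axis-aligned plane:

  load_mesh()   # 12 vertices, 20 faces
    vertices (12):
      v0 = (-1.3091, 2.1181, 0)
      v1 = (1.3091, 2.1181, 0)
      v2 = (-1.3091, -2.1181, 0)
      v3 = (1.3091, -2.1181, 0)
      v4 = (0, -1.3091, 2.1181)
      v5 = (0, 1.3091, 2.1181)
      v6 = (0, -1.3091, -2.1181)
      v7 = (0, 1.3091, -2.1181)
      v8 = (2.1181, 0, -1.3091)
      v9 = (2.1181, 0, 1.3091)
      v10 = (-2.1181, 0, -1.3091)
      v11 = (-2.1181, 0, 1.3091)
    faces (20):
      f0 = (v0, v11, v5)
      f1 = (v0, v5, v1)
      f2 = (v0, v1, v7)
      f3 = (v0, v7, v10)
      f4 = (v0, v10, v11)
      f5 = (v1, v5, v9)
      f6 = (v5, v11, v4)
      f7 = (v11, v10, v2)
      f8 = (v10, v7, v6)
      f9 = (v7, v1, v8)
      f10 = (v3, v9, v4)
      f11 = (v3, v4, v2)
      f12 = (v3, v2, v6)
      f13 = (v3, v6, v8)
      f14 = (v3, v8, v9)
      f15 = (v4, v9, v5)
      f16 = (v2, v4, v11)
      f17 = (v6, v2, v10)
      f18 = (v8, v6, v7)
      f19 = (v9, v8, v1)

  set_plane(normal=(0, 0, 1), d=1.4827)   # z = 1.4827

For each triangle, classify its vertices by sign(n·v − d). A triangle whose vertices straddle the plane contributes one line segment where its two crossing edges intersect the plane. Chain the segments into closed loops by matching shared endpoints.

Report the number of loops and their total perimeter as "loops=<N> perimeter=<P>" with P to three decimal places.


loops=1 perimeter=9.884

Straddling triangles (8 of 20):
  (v0,v11,v5) [--+] → (-1.66359, 0.280914, 1.4827)–(-0.392711, 1.55179, 1.4827)  len=1.7973
  (v0,v5,v1) [-+-] → (-0.392711, 1.55179, 1.4827)–(0.392711, 1.55179, 1.4827)  len=0.7854
  (v1,v5,v9) [-+-] → (0.392711, 1.55179, 1.4827)–(1.66359, 0.280914, 1.4827)  len=1.7973
  (v5,v11,v4) [+-+] → (-1.66359, 0.280914, 1.4827)–(-1.66359, -0.280914, 1.4827)  len=0.5618
  (v3,v9,v4) [--+] → (1.66359, -0.280914, 1.4827)–(0.392711, -1.55179, 1.4827)  len=1.7973
  (v3,v4,v2) [-+-] → (0.392711, -1.55179, 1.4827)–(-0.392711, -1.55179, 1.4827)  len=0.7854
  (v4,v9,v5) [+-+] → (1.66359, -0.280914, 1.4827)–(1.66359, 0.280914, 1.4827)  len=0.5618
  (v2,v4,v11) [-+-] → (-0.392711, -1.55179, 1.4827)–(-1.66359, -0.280914, 1.4827)  len=1.7973

Chained into 1 loop(s):
  loop 1: 8 segments, perimeter = 9.8837
Total perimeter = 9.884


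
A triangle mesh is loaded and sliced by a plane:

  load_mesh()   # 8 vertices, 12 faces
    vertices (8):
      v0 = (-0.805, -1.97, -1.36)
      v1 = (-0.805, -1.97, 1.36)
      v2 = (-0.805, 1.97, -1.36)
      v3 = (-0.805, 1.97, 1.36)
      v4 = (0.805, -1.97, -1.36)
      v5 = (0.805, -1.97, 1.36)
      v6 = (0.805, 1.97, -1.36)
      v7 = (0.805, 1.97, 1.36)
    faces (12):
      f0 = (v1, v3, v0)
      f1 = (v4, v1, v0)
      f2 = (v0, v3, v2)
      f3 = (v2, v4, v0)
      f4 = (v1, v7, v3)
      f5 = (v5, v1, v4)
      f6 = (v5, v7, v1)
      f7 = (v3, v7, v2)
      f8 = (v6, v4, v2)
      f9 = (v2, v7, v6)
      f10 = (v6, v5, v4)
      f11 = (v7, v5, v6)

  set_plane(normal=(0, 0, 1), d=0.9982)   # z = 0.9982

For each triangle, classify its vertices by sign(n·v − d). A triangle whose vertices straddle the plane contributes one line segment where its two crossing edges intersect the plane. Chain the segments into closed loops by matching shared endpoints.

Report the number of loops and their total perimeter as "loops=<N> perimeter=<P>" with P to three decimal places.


loops=1 perimeter=11.100

Straddling triangles (8 of 12):
  (v1,v3,v0) [++-] → (-0.805, 1.44592, 0.9982)–(-0.805, -1.97, 0.9982)  len=3.4159
  (v4,v1,v0) [-+-] → (-0.590846, -1.97, 0.9982)–(-0.805, -1.97, 0.9982)  len=0.2142
  (v0,v3,v2) [-+-] → (-0.805, 1.44592, 0.9982)–(-0.805, 1.97, 0.9982)  len=0.5241
  (v5,v1,v4) [++-] → (-0.590846, -1.97, 0.9982)–(0.805, -1.97, 0.9982)  len=1.3958
  (v3,v7,v2) [++-] → (0.590846, 1.97, 0.9982)–(-0.805, 1.97, 0.9982)  len=1.3958
  (v2,v7,v6) [-+-] → (0.590846, 1.97, 0.9982)–(0.805, 1.97, 0.9982)  len=0.2142
  (v6,v5,v4) [-+-] → (0.805, -1.44592, 0.9982)–(0.805, -1.97, 0.9982)  len=0.5241
  (v7,v5,v6) [++-] → (0.805, -1.44592, 0.9982)–(0.805, 1.97, 0.9982)  len=3.4159

Chained into 1 loop(s):
  loop 1: 8 segments, perimeter = 11.1000
Total perimeter = 11.100


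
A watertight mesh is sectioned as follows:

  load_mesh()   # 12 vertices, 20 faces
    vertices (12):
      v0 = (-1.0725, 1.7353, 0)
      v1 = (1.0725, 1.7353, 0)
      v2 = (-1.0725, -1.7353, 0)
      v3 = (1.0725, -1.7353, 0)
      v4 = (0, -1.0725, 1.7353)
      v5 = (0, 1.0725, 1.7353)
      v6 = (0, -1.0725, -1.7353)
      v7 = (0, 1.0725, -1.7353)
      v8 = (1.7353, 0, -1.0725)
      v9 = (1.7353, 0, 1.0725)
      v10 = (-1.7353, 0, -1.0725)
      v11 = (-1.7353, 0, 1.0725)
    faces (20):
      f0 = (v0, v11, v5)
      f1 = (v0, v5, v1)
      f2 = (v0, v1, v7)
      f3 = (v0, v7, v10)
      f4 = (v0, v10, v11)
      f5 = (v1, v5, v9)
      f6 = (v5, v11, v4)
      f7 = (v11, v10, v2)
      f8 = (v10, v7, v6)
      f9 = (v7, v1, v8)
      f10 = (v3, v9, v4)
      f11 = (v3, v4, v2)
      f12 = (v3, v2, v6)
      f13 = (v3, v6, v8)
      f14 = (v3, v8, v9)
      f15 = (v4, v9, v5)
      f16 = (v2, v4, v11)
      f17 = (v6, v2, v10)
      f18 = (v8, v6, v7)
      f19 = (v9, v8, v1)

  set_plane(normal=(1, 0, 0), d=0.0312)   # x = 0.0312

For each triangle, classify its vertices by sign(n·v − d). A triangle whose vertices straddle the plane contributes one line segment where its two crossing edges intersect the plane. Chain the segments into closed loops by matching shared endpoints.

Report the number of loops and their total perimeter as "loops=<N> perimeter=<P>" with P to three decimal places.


Straddling triangles (10 of 20):
  (v0,v5,v1) [--+] → (0.0312, 1.09178, 1.68482)–(0.0312, 1.7353, 0)  len=1.8035
  (v0,v1,v7) [-+-] → (0.0312, 1.7353, 0)–(0.0312, 1.09178, -1.68482)  len=1.8035
  (v1,v5,v9) [+-+] → (0.0312, 1.09178, 1.68482)–(0.0312, 1.05322, 1.72338)  len=0.0545
  (v7,v1,v8) [-++] → (0.0312, 1.09178, -1.68482)–(0.0312, 1.05322, -1.72338)  len=0.0545
  (v3,v9,v4) [++-] → (0.0312, -1.05322, 1.72338)–(0.0312, -1.09178, 1.68482)  len=0.0545
  (v3,v4,v2) [+--] → (0.0312, -1.09178, 1.68482)–(0.0312, -1.7353, 0)  len=1.8035
  (v3,v2,v6) [+--] → (0.0312, -1.7353, 0)–(0.0312, -1.09178, -1.68482)  len=1.8035
  (v3,v6,v8) [+-+] → (0.0312, -1.09178, -1.68482)–(0.0312, -1.05322, -1.72338)  len=0.0545
  (v4,v9,v5) [-+-] → (0.0312, -1.05322, 1.72338)–(0.0312, 1.05322, 1.72338)  len=2.1064
  (v8,v6,v7) [+--] → (0.0312, -1.05322, -1.72338)–(0.0312, 1.05322, -1.72338)  len=2.1064

Chained into 1 loop(s):
  loop 1: 10 segments, perimeter = 11.6452
Total perimeter = 11.645

loops=1 perimeter=11.645


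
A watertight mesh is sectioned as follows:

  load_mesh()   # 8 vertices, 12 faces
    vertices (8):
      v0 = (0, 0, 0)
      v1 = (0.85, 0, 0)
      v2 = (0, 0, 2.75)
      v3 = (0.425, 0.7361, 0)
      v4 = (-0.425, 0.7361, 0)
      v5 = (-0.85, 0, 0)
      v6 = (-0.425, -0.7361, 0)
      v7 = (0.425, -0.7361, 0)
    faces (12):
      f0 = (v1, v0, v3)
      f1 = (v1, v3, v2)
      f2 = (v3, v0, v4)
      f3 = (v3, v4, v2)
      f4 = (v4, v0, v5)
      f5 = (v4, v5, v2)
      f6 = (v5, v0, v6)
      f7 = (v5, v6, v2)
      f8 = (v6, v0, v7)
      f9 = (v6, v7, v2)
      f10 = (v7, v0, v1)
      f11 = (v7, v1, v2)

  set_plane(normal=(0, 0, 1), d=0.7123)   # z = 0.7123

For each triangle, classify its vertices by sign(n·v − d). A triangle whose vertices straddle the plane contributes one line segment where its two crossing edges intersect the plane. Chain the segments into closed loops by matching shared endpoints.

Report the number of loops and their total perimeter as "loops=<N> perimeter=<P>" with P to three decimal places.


Straddling triangles (6 of 12):
  (v1,v3,v2) [--+] → (0.314917, 0.545437, 0.7123)–(0.629835, 0, 0.7123)  len=0.6298
  (v3,v4,v2) [--+] → (-0.314917, 0.545437, 0.7123)–(0.314917, 0.545437, 0.7123)  len=0.6298
  (v4,v5,v2) [--+] → (-0.629835, 0, 0.7123)–(-0.314917, 0.545437, 0.7123)  len=0.6298
  (v5,v6,v2) [--+] → (-0.314917, -0.545437, 0.7123)–(-0.629835, 0, 0.7123)  len=0.6298
  (v6,v7,v2) [--+] → (0.314917, -0.545437, 0.7123)–(-0.314917, -0.545437, 0.7123)  len=0.6298
  (v7,v1,v2) [--+] → (0.629835, 0, 0.7123)–(0.314917, -0.545437, 0.7123)  len=0.6298

Chained into 1 loop(s):
  loop 1: 6 segments, perimeter = 3.7790
Total perimeter = 3.779

loops=1 perimeter=3.779


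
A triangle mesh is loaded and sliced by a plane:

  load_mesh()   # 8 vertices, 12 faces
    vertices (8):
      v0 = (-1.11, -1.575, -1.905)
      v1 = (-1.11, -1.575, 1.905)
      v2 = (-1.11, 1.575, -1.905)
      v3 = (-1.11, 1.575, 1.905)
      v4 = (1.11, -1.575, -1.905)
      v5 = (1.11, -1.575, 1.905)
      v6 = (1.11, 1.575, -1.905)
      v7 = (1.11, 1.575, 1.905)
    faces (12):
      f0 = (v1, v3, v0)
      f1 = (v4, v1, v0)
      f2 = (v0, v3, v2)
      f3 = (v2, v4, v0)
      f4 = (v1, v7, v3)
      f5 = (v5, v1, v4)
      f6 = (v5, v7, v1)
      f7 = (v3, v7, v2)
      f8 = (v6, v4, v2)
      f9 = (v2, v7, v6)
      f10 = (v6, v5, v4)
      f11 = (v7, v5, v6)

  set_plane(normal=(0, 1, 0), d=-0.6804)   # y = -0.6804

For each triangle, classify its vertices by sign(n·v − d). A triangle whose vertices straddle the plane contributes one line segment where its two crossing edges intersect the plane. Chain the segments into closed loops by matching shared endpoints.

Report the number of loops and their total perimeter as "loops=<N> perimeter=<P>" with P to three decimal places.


loops=1 perimeter=12.060

Straddling triangles (8 of 12):
  (v1,v3,v0) [-+-] → (-1.11, -0.6804, 1.905)–(-1.11, -0.6804, -0.82296)  len=2.7280
  (v0,v3,v2) [-++] → (-1.11, -0.6804, -0.82296)–(-1.11, -0.6804, -1.905)  len=1.0820
  (v2,v4,v0) [+--] → (0.47952, -0.6804, -1.905)–(-1.11, -0.6804, -1.905)  len=1.5895
  (v1,v7,v3) [-++] → (-0.47952, -0.6804, 1.905)–(-1.11, -0.6804, 1.905)  len=0.6305
  (v5,v7,v1) [-+-] → (1.11, -0.6804, 1.905)–(-0.47952, -0.6804, 1.905)  len=1.5895
  (v6,v4,v2) [+-+] → (1.11, -0.6804, -1.905)–(0.47952, -0.6804, -1.905)  len=0.6305
  (v6,v5,v4) [+--] → (1.11, -0.6804, 0.82296)–(1.11, -0.6804, -1.905)  len=2.7280
  (v7,v5,v6) [+-+] → (1.11, -0.6804, 1.905)–(1.11, -0.6804, 0.82296)  len=1.0820

Chained into 1 loop(s):
  loop 1: 8 segments, perimeter = 12.0600
Total perimeter = 12.060


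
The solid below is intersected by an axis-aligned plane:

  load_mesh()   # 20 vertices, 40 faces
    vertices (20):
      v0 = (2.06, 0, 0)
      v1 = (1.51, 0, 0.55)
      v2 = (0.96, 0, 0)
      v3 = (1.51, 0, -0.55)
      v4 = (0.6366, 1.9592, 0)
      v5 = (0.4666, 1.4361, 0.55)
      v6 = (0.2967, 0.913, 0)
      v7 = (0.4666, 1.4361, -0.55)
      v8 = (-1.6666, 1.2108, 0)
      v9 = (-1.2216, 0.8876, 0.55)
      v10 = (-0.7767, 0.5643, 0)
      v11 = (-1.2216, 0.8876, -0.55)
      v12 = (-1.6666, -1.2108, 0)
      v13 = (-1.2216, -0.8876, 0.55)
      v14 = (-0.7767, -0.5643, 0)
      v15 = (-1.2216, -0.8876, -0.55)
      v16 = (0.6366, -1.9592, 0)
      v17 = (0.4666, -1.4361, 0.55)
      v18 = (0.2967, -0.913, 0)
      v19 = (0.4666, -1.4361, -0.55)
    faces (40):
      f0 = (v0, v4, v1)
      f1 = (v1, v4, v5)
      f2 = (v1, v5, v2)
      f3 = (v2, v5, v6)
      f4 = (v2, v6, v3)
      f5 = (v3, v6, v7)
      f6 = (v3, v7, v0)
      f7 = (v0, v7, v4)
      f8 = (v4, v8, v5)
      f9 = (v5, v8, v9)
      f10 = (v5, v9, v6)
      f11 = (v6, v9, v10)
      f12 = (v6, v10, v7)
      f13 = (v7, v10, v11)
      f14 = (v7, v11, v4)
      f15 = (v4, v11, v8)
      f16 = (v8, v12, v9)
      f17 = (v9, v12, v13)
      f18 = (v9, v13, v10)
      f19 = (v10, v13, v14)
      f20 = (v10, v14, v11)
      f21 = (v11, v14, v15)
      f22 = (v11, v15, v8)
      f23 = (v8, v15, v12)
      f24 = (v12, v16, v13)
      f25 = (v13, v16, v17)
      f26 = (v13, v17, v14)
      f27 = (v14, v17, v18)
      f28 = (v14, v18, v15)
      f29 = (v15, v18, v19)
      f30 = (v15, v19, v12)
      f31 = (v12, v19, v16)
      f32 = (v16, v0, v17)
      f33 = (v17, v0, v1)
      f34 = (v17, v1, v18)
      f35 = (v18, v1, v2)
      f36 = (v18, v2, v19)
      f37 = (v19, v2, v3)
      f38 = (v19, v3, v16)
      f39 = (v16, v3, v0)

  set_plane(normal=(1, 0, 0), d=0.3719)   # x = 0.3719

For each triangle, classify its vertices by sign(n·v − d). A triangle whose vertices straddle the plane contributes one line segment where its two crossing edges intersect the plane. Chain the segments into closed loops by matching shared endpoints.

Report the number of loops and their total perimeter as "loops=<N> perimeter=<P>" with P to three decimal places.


loops=2 perimeter=6.155

Straddling triangles (20 of 40):
  (v2,v5,v6) [++-] → (0.3719, 1.14453, 0.243437)–(0.3719, 0.809491, 0)  len=0.4141
  (v2,v6,v3) [+-+] → (0.3719, 0.809491, 0)–(0.3719, 0.856413, -0.0340888)  len=0.0580
  (v3,v6,v7) [+-+] → (0.3719, 0.856413, -0.0340888)–(0.3719, 1.14453, -0.243437)  len=0.3561
  (v4,v8,v5) [+-+] → (0.3719, 1.87319, 0)–(0.3719, 1.4261, 0.525584)  len=0.6900
  (v5,v8,v9) [+--] → (0.3719, 1.4261, 0.525584)–(0.3719, 1.40533, 0.55)  len=0.0321
  (v5,v9,v6) [+--] → (0.3719, 1.40533, 0.55)–(0.3719, 1.14453, 0.243437)  len=0.4025
  (v6,v10,v7) [--+] → (0.3719, 1.3697, -0.508107)–(0.3719, 1.14453, -0.243437)  len=0.3475
  (v7,v10,v11) [+--] → (0.3719, 1.3697, -0.508107)–(0.3719, 1.40533, -0.55)  len=0.0550
  (v7,v11,v4) [+-+] → (0.3719, 1.40533, -0.55)–(0.3719, 1.80655, -0.0783473)  len=0.6192
  (v4,v11,v8) [+--] → (0.3719, 1.80655, -0.0783473)–(0.3719, 1.87319, 0)  len=0.1029
  (v12,v16,v13) [-+-] → (0.3719, -1.87319, 0)–(0.3719, -1.80655, 0.0783473)  len=0.1029
  (v13,v16,v17) [-++] → (0.3719, -1.80655, 0.0783473)–(0.3719, -1.40533, 0.55)  len=0.6192
  (v13,v17,v14) [-+-] → (0.3719, -1.40533, 0.55)–(0.3719, -1.3697, 0.508107)  len=0.0550
  (v14,v17,v18) [-+-] → (0.3719, -1.3697, 0.508107)–(0.3719, -1.14453, 0.243437)  len=0.3475
  (v15,v18,v19) [--+] → (0.3719, -1.14453, -0.243437)–(0.3719, -1.40533, -0.55)  len=0.4025
  (v15,v19,v12) [-+-] → (0.3719, -1.40533, -0.55)–(0.3719, -1.4261, -0.525584)  len=0.0321
  (v12,v19,v16) [-++] → (0.3719, -1.4261, -0.525584)–(0.3719, -1.87319, 0)  len=0.6900
  (v17,v1,v18) [++-] → (0.3719, -0.856413, 0.0340888)–(0.3719, -1.14453, 0.243437)  len=0.3561
  (v18,v1,v2) [-++] → (0.3719, -0.856413, 0.0340888)–(0.3719, -0.809491, 0)  len=0.0580
  (v18,v2,v19) [-++] → (0.3719, -0.809491, 0)–(0.3719, -1.14453, -0.243437)  len=0.4141

Chained into 2 loop(s):
  loop 1: 10 segments, perimeter = 3.0774
  loop 2: 10 segments, perimeter = 3.0774
Total perimeter = 6.155


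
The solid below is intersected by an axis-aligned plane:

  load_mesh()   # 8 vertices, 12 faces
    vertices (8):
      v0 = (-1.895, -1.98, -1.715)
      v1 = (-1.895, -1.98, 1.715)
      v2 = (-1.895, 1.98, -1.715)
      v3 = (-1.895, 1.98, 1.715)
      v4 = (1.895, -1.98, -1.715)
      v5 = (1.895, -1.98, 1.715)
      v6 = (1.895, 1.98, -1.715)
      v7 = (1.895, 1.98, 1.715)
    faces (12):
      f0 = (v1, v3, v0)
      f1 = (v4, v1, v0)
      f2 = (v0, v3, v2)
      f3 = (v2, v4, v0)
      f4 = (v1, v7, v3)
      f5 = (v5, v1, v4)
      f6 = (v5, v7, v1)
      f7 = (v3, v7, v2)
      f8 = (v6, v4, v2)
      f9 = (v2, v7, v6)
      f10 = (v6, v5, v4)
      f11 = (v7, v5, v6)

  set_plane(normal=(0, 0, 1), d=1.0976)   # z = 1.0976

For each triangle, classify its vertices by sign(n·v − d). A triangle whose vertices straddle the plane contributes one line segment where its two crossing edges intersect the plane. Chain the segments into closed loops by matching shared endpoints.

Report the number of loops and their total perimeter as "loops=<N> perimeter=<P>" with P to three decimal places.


Straddling triangles (8 of 12):
  (v1,v3,v0) [++-] → (-1.895, 1.2672, 1.0976)–(-1.895, -1.98, 1.0976)  len=3.2472
  (v4,v1,v0) [-+-] → (-1.2128, -1.98, 1.0976)–(-1.895, -1.98, 1.0976)  len=0.6822
  (v0,v3,v2) [-+-] → (-1.895, 1.2672, 1.0976)–(-1.895, 1.98, 1.0976)  len=0.7128
  (v5,v1,v4) [++-] → (-1.2128, -1.98, 1.0976)–(1.895, -1.98, 1.0976)  len=3.1078
  (v3,v7,v2) [++-] → (1.2128, 1.98, 1.0976)–(-1.895, 1.98, 1.0976)  len=3.1078
  (v2,v7,v6) [-+-] → (1.2128, 1.98, 1.0976)–(1.895, 1.98, 1.0976)  len=0.6822
  (v6,v5,v4) [-+-] → (1.895, -1.2672, 1.0976)–(1.895, -1.98, 1.0976)  len=0.7128
  (v7,v5,v6) [++-] → (1.895, -1.2672, 1.0976)–(1.895, 1.98, 1.0976)  len=3.2472

Chained into 1 loop(s):
  loop 1: 8 segments, perimeter = 15.5000
Total perimeter = 15.500

loops=1 perimeter=15.500


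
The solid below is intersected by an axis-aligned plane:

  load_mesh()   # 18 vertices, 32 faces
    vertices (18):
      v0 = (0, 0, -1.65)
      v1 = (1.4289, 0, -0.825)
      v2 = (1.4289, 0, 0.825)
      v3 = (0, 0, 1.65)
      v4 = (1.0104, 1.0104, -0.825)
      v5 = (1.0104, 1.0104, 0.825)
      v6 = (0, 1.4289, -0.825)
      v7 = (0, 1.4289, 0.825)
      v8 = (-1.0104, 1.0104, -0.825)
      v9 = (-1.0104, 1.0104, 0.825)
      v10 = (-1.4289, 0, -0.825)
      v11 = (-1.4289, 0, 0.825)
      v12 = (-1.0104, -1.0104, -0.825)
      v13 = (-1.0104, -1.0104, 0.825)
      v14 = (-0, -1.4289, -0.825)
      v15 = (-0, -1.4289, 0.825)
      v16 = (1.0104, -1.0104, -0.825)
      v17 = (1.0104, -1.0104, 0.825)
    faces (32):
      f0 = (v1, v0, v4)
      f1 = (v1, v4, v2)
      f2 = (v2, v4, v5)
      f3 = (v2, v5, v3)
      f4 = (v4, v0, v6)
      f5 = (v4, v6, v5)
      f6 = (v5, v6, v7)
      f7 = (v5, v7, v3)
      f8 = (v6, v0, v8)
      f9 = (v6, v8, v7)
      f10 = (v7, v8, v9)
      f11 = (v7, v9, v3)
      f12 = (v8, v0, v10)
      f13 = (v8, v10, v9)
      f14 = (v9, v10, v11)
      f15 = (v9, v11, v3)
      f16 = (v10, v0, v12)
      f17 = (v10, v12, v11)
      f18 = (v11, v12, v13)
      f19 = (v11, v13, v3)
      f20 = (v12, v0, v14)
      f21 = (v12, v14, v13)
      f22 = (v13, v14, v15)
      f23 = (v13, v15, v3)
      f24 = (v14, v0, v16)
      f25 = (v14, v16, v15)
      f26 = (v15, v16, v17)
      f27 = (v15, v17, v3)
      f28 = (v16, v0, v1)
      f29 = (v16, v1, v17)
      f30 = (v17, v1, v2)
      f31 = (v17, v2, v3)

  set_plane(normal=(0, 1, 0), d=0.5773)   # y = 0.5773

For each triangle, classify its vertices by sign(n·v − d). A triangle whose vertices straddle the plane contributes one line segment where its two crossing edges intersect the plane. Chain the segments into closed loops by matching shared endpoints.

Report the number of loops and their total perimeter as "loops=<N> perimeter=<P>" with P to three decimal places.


loops=1 perimeter=8.503

Straddling triangles (12 of 32):
  (v1,v0,v4) [--+] → (0.5773, 0.5773, -1.17863)–(1.18979, 0.5773, -0.825)  len=0.7072
  (v1,v4,v2) [-+-] → (1.18979, 0.5773, -0.825)–(1.18979, 0.5773, -0.11774)  len=0.7073
  (v2,v4,v5) [-++] → (1.18979, 0.5773, -0.11774)–(1.18979, 0.5773, 0.825)  len=0.9427
  (v2,v5,v3) [-+-] → (1.18979, 0.5773, 0.825)–(0.5773, 0.5773, 1.17863)  len=0.7072
  (v4,v0,v6) [+-+] → (0.5773, 0.5773, -1.17863)–(0, 0.5773, -1.31669)  len=0.5936
  (v5,v7,v3) [++-] → (0, 0.5773, 1.31669)–(0.5773, 0.5773, 1.17863)  len=0.5936
  (v6,v0,v8) [+-+] → (0, 0.5773, -1.31669)–(-0.5773, 0.5773, -1.17863)  len=0.5936
  (v7,v9,v3) [++-] → (-0.5773, 0.5773, 1.17863)–(0, 0.5773, 1.31669)  len=0.5936
  (v8,v0,v10) [+--] → (-0.5773, 0.5773, -1.17863)–(-1.18979, 0.5773, -0.825)  len=0.7072
  (v8,v10,v9) [+-+] → (-1.18979, 0.5773, -0.825)–(-1.18979, 0.5773, 0.11774)  len=0.9427
  (v9,v10,v11) [+--] → (-1.18979, 0.5773, 0.11774)–(-1.18979, 0.5773, 0.825)  len=0.7073
  (v9,v11,v3) [+--] → (-1.18979, 0.5773, 0.825)–(-0.5773, 0.5773, 1.17863)  len=0.7072

Chained into 1 loop(s):
  loop 1: 12 segments, perimeter = 8.5033
Total perimeter = 8.503


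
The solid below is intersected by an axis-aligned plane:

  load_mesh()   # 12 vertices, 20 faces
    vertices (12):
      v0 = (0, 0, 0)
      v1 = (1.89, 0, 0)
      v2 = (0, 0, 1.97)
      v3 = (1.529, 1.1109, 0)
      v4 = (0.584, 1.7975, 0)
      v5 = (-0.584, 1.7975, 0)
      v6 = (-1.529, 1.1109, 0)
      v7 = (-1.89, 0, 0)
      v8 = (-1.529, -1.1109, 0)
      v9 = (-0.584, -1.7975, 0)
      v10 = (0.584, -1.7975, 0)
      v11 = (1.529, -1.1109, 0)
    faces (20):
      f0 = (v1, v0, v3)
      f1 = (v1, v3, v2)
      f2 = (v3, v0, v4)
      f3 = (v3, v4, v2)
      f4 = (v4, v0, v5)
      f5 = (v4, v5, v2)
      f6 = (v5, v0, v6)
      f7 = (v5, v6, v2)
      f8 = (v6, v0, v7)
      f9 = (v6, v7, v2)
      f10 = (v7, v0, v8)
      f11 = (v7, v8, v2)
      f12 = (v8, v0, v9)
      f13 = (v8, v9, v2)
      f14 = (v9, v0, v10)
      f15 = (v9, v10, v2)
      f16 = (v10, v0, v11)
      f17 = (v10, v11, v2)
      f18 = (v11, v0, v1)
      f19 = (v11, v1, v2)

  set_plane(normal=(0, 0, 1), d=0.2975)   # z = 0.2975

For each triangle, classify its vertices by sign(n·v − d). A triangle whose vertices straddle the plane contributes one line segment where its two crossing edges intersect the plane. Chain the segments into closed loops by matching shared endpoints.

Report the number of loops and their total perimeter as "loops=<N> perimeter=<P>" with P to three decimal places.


Straddling triangles (10 of 20):
  (v1,v3,v2) [--+] → (1.2981, 0.943137, 0.2975)–(1.60458, 0, 0.2975)  len=0.9917
  (v3,v4,v2) [--+] → (0.495807, 1.52605, 0.2975)–(1.2981, 0.943137, 0.2975)  len=0.9917
  (v4,v5,v2) [--+] → (-0.495807, 1.52605, 0.2975)–(0.495807, 1.52605, 0.2975)  len=0.9916
  (v5,v6,v2) [--+] → (-1.2981, 0.943137, 0.2975)–(-0.495807, 1.52605, 0.2975)  len=0.9917
  (v6,v7,v2) [--+] → (-1.60458, 0, 0.2975)–(-1.2981, 0.943137, 0.2975)  len=0.9917
  (v7,v8,v2) [--+] → (-1.2981, -0.943137, 0.2975)–(-1.60458, 0, 0.2975)  len=0.9917
  (v8,v9,v2) [--+] → (-0.495807, -1.52605, 0.2975)–(-1.2981, -0.943137, 0.2975)  len=0.9917
  (v9,v10,v2) [--+] → (0.495807, -1.52605, 0.2975)–(-0.495807, -1.52605, 0.2975)  len=0.9916
  (v10,v11,v2) [--+] → (1.2981, -0.943137, 0.2975)–(0.495807, -1.52605, 0.2975)  len=0.9917
  (v11,v1,v2) [--+] → (1.60458, 0, 0.2975)–(1.2981, -0.943137, 0.2975)  len=0.9917

Chained into 1 loop(s):
  loop 1: 10 segments, perimeter = 9.9167
Total perimeter = 9.917

loops=1 perimeter=9.917


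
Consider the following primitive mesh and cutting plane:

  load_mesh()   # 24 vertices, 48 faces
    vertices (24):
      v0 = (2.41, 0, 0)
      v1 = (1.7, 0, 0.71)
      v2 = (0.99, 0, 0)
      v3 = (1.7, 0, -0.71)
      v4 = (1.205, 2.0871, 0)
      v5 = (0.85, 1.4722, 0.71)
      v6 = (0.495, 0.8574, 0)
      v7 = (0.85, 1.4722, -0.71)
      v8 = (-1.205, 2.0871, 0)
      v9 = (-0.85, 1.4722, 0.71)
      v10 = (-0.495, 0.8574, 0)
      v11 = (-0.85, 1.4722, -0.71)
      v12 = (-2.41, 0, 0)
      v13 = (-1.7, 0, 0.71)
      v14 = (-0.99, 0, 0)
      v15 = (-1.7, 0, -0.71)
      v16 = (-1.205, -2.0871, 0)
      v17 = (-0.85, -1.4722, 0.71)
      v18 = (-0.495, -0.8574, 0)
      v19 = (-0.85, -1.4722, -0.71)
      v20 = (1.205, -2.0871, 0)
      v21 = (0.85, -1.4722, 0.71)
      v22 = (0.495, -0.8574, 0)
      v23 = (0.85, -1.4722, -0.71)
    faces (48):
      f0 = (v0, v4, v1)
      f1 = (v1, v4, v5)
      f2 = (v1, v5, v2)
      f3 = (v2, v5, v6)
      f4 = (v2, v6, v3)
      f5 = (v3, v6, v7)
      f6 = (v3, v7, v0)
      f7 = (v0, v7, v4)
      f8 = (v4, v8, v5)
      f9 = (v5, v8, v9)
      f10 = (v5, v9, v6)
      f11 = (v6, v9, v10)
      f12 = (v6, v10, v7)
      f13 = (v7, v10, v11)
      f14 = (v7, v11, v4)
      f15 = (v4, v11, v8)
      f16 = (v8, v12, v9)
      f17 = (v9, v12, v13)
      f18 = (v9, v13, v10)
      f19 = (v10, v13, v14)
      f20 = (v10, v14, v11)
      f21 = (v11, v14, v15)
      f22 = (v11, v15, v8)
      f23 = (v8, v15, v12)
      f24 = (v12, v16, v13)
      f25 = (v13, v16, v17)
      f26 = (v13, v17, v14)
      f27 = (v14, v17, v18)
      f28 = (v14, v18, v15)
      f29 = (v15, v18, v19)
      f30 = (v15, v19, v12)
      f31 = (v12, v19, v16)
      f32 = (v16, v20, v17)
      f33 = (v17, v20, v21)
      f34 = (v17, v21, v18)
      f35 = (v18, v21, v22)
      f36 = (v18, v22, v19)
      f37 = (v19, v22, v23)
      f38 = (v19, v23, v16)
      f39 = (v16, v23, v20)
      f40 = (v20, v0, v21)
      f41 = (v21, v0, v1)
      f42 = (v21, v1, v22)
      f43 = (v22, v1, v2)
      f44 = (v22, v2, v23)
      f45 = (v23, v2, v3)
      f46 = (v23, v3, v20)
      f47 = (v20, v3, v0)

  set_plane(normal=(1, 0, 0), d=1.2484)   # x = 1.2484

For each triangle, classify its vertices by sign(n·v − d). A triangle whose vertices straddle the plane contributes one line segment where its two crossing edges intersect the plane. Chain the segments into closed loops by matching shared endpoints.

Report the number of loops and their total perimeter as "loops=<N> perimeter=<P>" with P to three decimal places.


loops=1 perimeter=9.293

Straddling triangles (14 of 48):
  (v0,v4,v1) [+-+] → (1.2484, 2.01193, 0)–(1.2484, 1.90411, 0.0622505)  len=0.1245
  (v1,v4,v5) [+--] → (1.2484, 1.90411, 0.0622505)–(1.2484, 0.782171, 0.71)  len=1.2955
  (v1,v5,v2) [+--] → (1.2484, 0.782171, 0.71)–(1.2484, 0, 0.2584)  len=0.9032
  (v2,v6,v3) [--+] → (1.2484, 0.321329, -0.443912)–(1.2484, 0, -0.2584)  len=0.3710
  (v3,v6,v7) [+--] → (1.2484, 0.321329, -0.443912)–(1.2484, 0.782171, -0.71)  len=0.5321
  (v3,v7,v0) [+-+] → (1.2484, 0.782171, -0.71)–(1.2484, 1.09622, -0.528677)  len=0.3626
  (v0,v7,v4) [+--] → (1.2484, 1.09622, -0.528677)–(1.2484, 2.01193, 0)  len=1.0574
  (v20,v0,v21) [-+-] → (1.2484, -2.01193, 0)–(1.2484, -1.09622, 0.528677)  len=1.0574
  (v21,v0,v1) [-++] → (1.2484, -1.09622, 0.528677)–(1.2484, -0.782171, 0.71)  len=0.3626
  (v21,v1,v22) [-+-] → (1.2484, -0.782171, 0.71)–(1.2484, -0.321329, 0.443912)  len=0.5321
  (v22,v1,v2) [-+-] → (1.2484, -0.321329, 0.443912)–(1.2484, 0, 0.2584)  len=0.3710
  (v23,v2,v3) [--+] → (1.2484, 0, -0.2584)–(1.2484, -0.782171, -0.71)  len=0.9032
  (v23,v3,v20) [-+-] → (1.2484, -0.782171, -0.71)–(1.2484, -1.90411, -0.0622505)  len=1.2955
  (v20,v3,v0) [-++] → (1.2484, -1.90411, -0.0622505)–(1.2484, -2.01193, 0)  len=0.1245

Chained into 1 loop(s):
  loop 1: 14 segments, perimeter = 9.2927
Total perimeter = 9.293


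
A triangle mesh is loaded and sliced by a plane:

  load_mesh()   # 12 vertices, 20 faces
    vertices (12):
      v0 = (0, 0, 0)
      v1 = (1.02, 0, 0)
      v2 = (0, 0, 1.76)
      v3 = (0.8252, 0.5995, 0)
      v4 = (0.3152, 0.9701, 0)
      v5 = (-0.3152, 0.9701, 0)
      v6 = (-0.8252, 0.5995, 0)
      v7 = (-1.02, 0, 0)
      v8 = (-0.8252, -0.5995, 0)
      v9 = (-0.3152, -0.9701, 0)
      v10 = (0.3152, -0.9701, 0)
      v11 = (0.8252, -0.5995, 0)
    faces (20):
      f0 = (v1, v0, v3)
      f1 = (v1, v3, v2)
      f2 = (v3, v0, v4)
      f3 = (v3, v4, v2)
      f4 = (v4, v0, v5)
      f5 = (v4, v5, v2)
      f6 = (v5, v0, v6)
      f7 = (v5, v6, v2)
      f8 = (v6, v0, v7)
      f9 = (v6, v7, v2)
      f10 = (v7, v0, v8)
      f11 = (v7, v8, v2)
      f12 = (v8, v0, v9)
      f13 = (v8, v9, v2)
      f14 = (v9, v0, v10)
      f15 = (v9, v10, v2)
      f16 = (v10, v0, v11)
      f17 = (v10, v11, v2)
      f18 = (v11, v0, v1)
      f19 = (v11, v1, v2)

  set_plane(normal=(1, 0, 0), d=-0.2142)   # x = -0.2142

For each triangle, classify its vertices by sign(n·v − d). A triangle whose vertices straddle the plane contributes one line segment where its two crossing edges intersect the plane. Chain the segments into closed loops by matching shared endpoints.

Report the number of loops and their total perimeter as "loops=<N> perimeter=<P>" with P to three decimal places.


Straddling triangles (12 of 20):
  (v4,v0,v5) [++-] → (-0.2142, 0.659249, 0)–(-0.2142, 0.9701, 0)  len=0.3109
  (v4,v5,v2) [+-+] → (-0.2142, 0.9701, 0)–(-0.2142, 0.659249, 0.563959)  len=0.6440
  (v5,v0,v6) [-+-] → (-0.2142, 0.659249, 0)–(-0.2142, 0.155614, 0)  len=0.5036
  (v5,v6,v2) [--+] → (-0.2142, 0.155614, 1.30315)–(-0.2142, 0.659249, 0.563959)  len=0.8945
  (v6,v0,v7) [-+-] → (-0.2142, 0.155614, 0)–(-0.2142, 0, 0)  len=0.1556
  (v6,v7,v2) [--+] → (-0.2142, 0, 1.3904)–(-0.2142, 0.155614, 1.30315)  len=0.1784
  (v7,v0,v8) [-+-] → (-0.2142, 0, 0)–(-0.2142, -0.155614, 0)  len=0.1556
  (v7,v8,v2) [--+] → (-0.2142, -0.155614, 1.30315)–(-0.2142, 0, 1.3904)  len=0.1784
  (v8,v0,v9) [-+-] → (-0.2142, -0.155614, 0)–(-0.2142, -0.659249, 0)  len=0.5036
  (v8,v9,v2) [--+] → (-0.2142, -0.659249, 0.563959)–(-0.2142, -0.155614, 1.30315)  len=0.8945
  (v9,v0,v10) [-++] → (-0.2142, -0.659249, 0)–(-0.2142, -0.9701, 0)  len=0.3109
  (v9,v10,v2) [-++] → (-0.2142, -0.9701, 0)–(-0.2142, -0.659249, 0.563959)  len=0.6440

Chained into 1 loop(s):
  loop 1: 12 segments, perimeter = 5.3738
Total perimeter = 5.374

loops=1 perimeter=5.374


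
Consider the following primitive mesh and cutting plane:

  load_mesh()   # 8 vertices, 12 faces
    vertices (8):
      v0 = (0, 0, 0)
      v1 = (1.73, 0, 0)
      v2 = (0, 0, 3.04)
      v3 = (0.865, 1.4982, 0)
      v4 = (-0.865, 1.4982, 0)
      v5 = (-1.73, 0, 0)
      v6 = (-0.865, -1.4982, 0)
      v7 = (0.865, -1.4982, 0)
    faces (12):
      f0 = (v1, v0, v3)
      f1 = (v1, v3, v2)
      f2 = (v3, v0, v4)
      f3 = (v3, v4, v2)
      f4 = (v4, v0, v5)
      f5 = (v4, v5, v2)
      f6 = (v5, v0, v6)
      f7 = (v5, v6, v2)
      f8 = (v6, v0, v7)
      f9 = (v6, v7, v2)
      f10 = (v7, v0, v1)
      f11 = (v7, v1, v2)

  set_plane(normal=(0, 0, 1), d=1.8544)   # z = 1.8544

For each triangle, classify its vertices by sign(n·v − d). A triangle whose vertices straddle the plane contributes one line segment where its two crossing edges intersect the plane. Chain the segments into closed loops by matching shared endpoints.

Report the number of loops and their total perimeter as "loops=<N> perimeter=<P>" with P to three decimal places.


Straddling triangles (6 of 12):
  (v1,v3,v2) [--+] → (0.33735, 0.584298, 1.8544)–(0.6747, 0, 1.8544)  len=0.6747
  (v3,v4,v2) [--+] → (-0.33735, 0.584298, 1.8544)–(0.33735, 0.584298, 1.8544)  len=0.6747
  (v4,v5,v2) [--+] → (-0.6747, 0, 1.8544)–(-0.33735, 0.584298, 1.8544)  len=0.6747
  (v5,v6,v2) [--+] → (-0.33735, -0.584298, 1.8544)–(-0.6747, 0, 1.8544)  len=0.6747
  (v6,v7,v2) [--+] → (0.33735, -0.584298, 1.8544)–(-0.33735, -0.584298, 1.8544)  len=0.6747
  (v7,v1,v2) [--+] → (0.6747, 0, 1.8544)–(0.33735, -0.584298, 1.8544)  len=0.6747

Chained into 1 loop(s):
  loop 1: 6 segments, perimeter = 4.0482
Total perimeter = 4.048

loops=1 perimeter=4.048


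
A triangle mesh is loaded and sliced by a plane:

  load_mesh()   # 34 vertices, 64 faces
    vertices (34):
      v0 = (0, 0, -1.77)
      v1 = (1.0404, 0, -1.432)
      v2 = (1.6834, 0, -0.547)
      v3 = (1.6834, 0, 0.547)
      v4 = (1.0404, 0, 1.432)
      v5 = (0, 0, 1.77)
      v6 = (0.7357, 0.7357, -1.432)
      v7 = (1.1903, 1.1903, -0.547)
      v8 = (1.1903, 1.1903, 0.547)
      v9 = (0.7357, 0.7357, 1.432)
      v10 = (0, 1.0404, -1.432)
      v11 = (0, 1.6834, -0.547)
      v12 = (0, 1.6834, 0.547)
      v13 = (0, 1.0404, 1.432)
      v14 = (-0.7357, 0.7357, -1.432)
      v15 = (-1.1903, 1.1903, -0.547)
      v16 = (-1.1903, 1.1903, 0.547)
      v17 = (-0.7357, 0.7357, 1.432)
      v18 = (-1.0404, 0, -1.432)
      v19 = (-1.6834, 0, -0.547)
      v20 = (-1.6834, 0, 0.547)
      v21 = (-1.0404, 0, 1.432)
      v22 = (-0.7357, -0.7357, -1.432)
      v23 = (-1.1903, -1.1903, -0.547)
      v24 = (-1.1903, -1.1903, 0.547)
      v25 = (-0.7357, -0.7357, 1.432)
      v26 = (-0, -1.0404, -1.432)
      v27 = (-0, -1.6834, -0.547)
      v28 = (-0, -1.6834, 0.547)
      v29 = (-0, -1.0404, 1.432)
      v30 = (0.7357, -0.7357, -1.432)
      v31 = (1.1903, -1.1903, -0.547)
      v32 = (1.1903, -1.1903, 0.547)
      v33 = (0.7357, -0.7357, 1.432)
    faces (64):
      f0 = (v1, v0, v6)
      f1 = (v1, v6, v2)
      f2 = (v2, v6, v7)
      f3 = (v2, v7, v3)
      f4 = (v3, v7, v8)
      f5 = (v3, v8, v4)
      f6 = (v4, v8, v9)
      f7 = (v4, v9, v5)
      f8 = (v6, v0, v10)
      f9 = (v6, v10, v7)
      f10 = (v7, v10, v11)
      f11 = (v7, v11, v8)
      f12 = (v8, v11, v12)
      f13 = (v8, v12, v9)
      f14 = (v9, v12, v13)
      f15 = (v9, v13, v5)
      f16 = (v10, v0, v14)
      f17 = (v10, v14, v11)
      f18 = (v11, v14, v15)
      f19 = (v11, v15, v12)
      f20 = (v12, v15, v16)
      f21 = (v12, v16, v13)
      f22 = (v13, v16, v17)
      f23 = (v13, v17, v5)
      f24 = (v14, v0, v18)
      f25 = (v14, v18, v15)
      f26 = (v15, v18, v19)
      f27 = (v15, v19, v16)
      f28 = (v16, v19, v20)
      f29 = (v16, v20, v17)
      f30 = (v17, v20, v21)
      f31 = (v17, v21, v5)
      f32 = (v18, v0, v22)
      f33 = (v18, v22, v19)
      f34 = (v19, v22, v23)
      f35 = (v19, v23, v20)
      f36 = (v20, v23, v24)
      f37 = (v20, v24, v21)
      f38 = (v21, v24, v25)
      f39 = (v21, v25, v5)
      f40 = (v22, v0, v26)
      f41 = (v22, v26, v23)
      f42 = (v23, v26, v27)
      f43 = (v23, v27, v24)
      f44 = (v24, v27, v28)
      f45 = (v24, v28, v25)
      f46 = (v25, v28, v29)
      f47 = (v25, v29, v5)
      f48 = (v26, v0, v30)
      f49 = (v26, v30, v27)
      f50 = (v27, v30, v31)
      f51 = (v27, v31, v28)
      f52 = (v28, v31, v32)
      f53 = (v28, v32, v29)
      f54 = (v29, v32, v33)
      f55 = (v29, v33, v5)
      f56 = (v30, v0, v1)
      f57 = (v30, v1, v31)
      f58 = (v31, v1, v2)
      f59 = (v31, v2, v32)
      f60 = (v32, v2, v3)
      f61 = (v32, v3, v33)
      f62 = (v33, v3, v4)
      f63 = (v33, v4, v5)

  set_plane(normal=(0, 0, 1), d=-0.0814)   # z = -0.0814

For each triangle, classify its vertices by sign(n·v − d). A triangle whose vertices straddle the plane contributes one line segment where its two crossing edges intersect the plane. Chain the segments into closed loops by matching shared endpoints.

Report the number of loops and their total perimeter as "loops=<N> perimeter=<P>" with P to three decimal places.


loops=1 perimeter=10.307

Straddling triangles (16 of 64):
  (v2,v7,v3) [--+] → (1.40016, 0.683715, -0.0814)–(1.6834, 0, -0.0814)  len=0.7401
  (v3,v7,v8) [+-+] → (1.40016, 0.683715, -0.0814)–(1.1903, 1.1903, -0.0814)  len=0.5483
  (v7,v11,v8) [--+] → (0.506585, 1.47354, -0.0814)–(1.1903, 1.1903, -0.0814)  len=0.7401
  (v8,v11,v12) [+-+] → (0.506585, 1.47354, -0.0814)–(0, 1.6834, -0.0814)  len=0.5483
  (v11,v15,v12) [--+] → (-0.683715, 1.40016, -0.0814)–(0, 1.6834, -0.0814)  len=0.7401
  (v12,v15,v16) [+-+] → (-0.683715, 1.40016, -0.0814)–(-1.1903, 1.1903, -0.0814)  len=0.5483
  (v15,v19,v16) [--+] → (-1.47354, 0.506585, -0.0814)–(-1.1903, 1.1903, -0.0814)  len=0.7401
  (v16,v19,v20) [+-+] → (-1.47354, 0.506585, -0.0814)–(-1.6834, 0, -0.0814)  len=0.5483
  (v19,v23,v20) [--+] → (-1.40016, -0.683715, -0.0814)–(-1.6834, 0, -0.0814)  len=0.7401
  (v20,v23,v24) [+-+] → (-1.40016, -0.683715, -0.0814)–(-1.1903, -1.1903, -0.0814)  len=0.5483
  (v23,v27,v24) [--+] → (-0.506585, -1.47354, -0.0814)–(-1.1903, -1.1903, -0.0814)  len=0.7401
  (v24,v27,v28) [+-+] → (-0.506585, -1.47354, -0.0814)–(0, -1.6834, -0.0814)  len=0.5483
  (v27,v31,v28) [--+] → (0.683715, -1.40016, -0.0814)–(0, -1.6834, -0.0814)  len=0.7401
  (v28,v31,v32) [+-+] → (0.683715, -1.40016, -0.0814)–(1.1903, -1.1903, -0.0814)  len=0.5483
  (v31,v2,v32) [--+] → (1.47354, -0.506585, -0.0814)–(1.1903, -1.1903, -0.0814)  len=0.7401
  (v32,v2,v3) [+-+] → (1.47354, -0.506585, -0.0814)–(1.6834, 0, -0.0814)  len=0.5483

Chained into 1 loop(s):
  loop 1: 16 segments, perimeter = 10.3072
Total perimeter = 10.307


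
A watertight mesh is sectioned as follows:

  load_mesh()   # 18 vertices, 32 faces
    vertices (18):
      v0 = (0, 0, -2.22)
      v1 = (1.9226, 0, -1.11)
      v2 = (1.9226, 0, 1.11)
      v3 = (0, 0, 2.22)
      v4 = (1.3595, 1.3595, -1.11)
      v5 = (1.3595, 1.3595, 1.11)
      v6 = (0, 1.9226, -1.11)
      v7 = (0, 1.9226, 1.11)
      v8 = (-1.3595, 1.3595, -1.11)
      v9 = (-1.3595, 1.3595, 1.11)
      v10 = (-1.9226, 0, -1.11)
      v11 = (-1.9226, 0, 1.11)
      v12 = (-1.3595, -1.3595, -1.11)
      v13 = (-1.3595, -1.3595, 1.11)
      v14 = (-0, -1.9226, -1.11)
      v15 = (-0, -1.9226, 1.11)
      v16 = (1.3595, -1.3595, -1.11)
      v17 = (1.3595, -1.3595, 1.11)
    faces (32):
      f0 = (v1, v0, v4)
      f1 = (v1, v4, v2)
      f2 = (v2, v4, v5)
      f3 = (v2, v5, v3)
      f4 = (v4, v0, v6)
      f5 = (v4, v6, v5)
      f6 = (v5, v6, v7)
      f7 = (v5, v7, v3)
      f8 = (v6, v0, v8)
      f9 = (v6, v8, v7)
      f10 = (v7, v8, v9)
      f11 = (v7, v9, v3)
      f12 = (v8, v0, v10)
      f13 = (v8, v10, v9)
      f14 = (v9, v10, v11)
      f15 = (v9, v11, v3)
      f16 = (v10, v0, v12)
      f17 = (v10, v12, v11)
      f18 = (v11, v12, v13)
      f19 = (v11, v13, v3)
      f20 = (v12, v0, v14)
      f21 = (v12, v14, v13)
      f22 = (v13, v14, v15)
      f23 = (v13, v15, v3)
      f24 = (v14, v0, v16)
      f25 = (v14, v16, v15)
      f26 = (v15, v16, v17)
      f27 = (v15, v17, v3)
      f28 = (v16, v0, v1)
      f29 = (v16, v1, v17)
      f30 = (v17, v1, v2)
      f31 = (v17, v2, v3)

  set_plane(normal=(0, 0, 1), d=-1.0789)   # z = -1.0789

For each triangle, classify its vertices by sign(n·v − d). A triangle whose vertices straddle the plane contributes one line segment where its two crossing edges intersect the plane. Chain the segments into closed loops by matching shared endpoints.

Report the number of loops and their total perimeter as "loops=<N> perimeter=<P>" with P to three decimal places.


Straddling triangles (16 of 32):
  (v1,v4,v2) [--+] → (1.36739, 1.34045, -1.0789)–(1.9226, 0, -1.0789)  len=1.4509
  (v2,v4,v5) [+-+] → (1.36739, 1.34045, -1.0789)–(1.3595, 1.3595, -1.0789)  len=0.0206
  (v4,v6,v5) [--+] → (0.0190452, 1.91471, -1.0789)–(1.3595, 1.3595, -1.0789)  len=1.4509
  (v5,v6,v7) [+-+] → (0.0190452, 1.91471, -1.0789)–(0, 1.9226, -1.0789)  len=0.0206
  (v6,v8,v7) [--+] → (-1.34045, 1.36739, -1.0789)–(0, 1.9226, -1.0789)  len=1.4509
  (v7,v8,v9) [+-+] → (-1.34045, 1.36739, -1.0789)–(-1.3595, 1.3595, -1.0789)  len=0.0206
  (v8,v10,v9) [--+] → (-1.91471, 0.0190452, -1.0789)–(-1.3595, 1.3595, -1.0789)  len=1.4509
  (v9,v10,v11) [+-+] → (-1.91471, 0.0190452, -1.0789)–(-1.9226, 0, -1.0789)  len=0.0206
  (v10,v12,v11) [--+] → (-1.36739, -1.34045, -1.0789)–(-1.9226, 0, -1.0789)  len=1.4509
  (v11,v12,v13) [+-+] → (-1.36739, -1.34045, -1.0789)–(-1.3595, -1.3595, -1.0789)  len=0.0206
  (v12,v14,v13) [--+] → (-0.0190452, -1.91471, -1.0789)–(-1.3595, -1.3595, -1.0789)  len=1.4509
  (v13,v14,v15) [+-+] → (-0.0190452, -1.91471, -1.0789)–(0, -1.9226, -1.0789)  len=0.0206
  (v14,v16,v15) [--+] → (1.34045, -1.36739, -1.0789)–(0, -1.9226, -1.0789)  len=1.4509
  (v15,v16,v17) [+-+] → (1.34045, -1.36739, -1.0789)–(1.3595, -1.3595, -1.0789)  len=0.0206
  (v16,v1,v17) [--+] → (1.91471, -0.0190452, -1.0789)–(1.3595, -1.3595, -1.0789)  len=1.4509
  (v17,v1,v2) [+-+] → (1.91471, -0.0190452, -1.0789)–(1.9226, 0, -1.0789)  len=0.0206

Chained into 1 loop(s):
  loop 1: 16 segments, perimeter = 11.7720
Total perimeter = 11.772

loops=1 perimeter=11.772
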